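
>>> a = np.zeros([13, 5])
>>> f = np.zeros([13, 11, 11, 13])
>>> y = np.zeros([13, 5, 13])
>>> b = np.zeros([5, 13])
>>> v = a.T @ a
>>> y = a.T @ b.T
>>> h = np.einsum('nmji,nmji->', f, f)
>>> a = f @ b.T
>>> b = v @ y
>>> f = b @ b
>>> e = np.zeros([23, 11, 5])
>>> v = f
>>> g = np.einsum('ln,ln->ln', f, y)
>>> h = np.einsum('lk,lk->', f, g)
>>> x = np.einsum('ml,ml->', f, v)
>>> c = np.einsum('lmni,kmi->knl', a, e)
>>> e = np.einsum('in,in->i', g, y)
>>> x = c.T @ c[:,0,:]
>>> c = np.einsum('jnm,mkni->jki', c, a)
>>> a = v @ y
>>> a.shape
(5, 5)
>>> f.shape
(5, 5)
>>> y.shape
(5, 5)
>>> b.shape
(5, 5)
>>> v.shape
(5, 5)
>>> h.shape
()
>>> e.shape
(5,)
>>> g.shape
(5, 5)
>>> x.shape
(13, 11, 13)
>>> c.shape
(23, 11, 5)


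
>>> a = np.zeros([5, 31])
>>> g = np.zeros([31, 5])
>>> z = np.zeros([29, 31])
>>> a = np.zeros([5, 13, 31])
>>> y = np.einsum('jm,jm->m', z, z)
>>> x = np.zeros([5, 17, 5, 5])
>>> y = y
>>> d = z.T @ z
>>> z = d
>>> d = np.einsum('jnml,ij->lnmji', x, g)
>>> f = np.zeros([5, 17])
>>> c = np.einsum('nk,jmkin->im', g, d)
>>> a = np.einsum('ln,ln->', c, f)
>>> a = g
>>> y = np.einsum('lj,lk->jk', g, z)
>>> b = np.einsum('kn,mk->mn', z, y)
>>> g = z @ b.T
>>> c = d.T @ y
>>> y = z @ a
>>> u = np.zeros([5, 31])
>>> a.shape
(31, 5)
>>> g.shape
(31, 5)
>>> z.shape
(31, 31)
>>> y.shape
(31, 5)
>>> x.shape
(5, 17, 5, 5)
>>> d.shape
(5, 17, 5, 5, 31)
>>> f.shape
(5, 17)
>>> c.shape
(31, 5, 5, 17, 31)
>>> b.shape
(5, 31)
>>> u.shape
(5, 31)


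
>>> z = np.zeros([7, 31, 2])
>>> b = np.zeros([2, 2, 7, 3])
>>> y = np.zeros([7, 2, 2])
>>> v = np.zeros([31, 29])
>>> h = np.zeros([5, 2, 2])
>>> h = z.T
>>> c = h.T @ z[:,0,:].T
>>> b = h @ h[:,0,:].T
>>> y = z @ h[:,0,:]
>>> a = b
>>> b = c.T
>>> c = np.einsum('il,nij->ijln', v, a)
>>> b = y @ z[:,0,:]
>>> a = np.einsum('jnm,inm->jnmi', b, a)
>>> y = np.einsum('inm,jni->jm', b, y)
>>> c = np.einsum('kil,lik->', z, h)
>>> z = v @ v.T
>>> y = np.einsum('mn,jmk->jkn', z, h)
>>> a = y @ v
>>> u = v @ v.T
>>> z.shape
(31, 31)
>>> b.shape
(7, 31, 2)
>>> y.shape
(2, 7, 31)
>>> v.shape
(31, 29)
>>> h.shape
(2, 31, 7)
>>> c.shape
()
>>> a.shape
(2, 7, 29)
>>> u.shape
(31, 31)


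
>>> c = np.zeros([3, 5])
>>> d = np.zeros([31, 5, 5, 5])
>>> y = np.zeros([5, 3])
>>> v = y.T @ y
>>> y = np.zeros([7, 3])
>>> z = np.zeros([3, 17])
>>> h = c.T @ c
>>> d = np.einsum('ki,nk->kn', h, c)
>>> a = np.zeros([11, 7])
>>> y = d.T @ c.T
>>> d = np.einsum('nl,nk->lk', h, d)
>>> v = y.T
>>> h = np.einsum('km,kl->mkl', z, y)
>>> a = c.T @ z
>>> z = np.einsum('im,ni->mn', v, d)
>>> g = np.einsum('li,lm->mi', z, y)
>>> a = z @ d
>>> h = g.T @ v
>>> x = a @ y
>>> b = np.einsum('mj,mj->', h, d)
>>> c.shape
(3, 5)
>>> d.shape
(5, 3)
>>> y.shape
(3, 3)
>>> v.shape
(3, 3)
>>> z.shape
(3, 5)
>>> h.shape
(5, 3)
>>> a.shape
(3, 3)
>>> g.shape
(3, 5)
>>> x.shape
(3, 3)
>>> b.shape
()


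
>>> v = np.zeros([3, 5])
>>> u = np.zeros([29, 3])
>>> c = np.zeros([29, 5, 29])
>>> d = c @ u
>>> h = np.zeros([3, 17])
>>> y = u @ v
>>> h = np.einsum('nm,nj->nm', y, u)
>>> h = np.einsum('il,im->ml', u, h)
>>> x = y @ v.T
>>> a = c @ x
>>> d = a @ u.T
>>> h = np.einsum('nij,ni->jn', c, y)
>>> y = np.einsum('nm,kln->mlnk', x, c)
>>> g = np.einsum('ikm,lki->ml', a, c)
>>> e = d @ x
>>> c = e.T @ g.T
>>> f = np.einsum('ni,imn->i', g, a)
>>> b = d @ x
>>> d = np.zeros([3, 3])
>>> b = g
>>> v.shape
(3, 5)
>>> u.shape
(29, 3)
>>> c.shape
(3, 5, 3)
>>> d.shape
(3, 3)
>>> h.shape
(29, 29)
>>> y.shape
(3, 5, 29, 29)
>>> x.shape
(29, 3)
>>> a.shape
(29, 5, 3)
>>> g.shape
(3, 29)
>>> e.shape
(29, 5, 3)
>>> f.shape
(29,)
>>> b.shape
(3, 29)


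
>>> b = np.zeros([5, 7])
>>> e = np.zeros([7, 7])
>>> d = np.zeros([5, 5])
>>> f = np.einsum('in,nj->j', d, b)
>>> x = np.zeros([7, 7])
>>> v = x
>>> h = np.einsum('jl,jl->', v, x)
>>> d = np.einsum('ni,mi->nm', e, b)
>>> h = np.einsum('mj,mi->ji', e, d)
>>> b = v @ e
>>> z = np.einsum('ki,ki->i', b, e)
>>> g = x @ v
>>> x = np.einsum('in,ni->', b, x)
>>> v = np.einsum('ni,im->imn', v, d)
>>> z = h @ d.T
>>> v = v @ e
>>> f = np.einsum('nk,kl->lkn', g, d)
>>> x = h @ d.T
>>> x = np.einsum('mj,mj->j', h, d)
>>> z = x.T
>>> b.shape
(7, 7)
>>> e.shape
(7, 7)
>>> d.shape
(7, 5)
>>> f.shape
(5, 7, 7)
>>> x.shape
(5,)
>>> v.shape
(7, 5, 7)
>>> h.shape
(7, 5)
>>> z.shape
(5,)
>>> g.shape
(7, 7)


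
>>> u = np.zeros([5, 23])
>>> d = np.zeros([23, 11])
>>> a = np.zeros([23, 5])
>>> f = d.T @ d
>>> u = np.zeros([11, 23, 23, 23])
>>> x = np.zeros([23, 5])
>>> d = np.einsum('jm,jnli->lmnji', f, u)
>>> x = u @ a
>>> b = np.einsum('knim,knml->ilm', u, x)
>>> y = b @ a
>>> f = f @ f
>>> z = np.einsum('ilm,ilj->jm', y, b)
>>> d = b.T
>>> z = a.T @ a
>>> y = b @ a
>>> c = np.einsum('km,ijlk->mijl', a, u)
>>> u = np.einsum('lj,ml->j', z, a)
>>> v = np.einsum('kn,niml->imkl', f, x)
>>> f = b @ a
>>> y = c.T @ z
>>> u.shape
(5,)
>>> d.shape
(23, 5, 23)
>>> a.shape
(23, 5)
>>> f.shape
(23, 5, 5)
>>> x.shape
(11, 23, 23, 5)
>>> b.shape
(23, 5, 23)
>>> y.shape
(23, 23, 11, 5)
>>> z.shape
(5, 5)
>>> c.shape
(5, 11, 23, 23)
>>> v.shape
(23, 23, 11, 5)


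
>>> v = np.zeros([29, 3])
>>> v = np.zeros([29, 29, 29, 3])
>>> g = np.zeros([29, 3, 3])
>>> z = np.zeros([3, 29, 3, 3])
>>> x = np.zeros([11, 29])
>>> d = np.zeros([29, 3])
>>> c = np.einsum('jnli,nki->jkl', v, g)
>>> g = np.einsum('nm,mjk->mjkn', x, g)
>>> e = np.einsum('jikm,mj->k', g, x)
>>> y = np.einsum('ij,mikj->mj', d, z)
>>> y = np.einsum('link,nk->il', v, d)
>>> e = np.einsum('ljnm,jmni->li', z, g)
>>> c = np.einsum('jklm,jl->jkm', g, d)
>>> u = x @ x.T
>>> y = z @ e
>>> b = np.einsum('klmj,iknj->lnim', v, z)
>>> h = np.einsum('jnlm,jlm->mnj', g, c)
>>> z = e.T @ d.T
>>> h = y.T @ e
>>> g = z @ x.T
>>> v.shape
(29, 29, 29, 3)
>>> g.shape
(11, 11)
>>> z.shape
(11, 29)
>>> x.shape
(11, 29)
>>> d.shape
(29, 3)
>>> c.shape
(29, 3, 11)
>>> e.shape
(3, 11)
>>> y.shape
(3, 29, 3, 11)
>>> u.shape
(11, 11)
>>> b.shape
(29, 3, 3, 29)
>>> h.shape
(11, 3, 29, 11)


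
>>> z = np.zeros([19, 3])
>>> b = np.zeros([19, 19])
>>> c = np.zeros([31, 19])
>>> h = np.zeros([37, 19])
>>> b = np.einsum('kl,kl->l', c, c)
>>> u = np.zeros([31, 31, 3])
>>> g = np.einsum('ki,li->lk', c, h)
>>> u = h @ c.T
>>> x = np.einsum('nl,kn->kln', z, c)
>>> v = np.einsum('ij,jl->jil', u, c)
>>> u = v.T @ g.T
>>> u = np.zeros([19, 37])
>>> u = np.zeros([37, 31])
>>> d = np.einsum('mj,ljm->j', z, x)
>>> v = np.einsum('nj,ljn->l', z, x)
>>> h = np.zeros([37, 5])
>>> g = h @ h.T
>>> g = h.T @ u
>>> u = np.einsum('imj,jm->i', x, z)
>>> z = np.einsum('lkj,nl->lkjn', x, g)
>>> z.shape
(31, 3, 19, 5)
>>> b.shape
(19,)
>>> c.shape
(31, 19)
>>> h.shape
(37, 5)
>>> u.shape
(31,)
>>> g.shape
(5, 31)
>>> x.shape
(31, 3, 19)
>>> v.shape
(31,)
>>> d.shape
(3,)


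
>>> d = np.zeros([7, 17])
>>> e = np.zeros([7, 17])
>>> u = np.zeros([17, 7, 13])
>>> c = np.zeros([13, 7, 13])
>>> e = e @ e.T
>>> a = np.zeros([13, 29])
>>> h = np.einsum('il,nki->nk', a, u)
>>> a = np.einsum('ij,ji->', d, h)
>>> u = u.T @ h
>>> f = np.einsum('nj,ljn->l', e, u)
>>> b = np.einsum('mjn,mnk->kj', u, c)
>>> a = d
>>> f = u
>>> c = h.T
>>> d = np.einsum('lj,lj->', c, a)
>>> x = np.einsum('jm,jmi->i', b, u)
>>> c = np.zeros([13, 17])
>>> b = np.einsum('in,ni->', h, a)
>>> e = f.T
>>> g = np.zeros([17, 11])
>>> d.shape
()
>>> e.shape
(7, 7, 13)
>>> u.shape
(13, 7, 7)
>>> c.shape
(13, 17)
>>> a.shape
(7, 17)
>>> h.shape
(17, 7)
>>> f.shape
(13, 7, 7)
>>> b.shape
()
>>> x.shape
(7,)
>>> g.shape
(17, 11)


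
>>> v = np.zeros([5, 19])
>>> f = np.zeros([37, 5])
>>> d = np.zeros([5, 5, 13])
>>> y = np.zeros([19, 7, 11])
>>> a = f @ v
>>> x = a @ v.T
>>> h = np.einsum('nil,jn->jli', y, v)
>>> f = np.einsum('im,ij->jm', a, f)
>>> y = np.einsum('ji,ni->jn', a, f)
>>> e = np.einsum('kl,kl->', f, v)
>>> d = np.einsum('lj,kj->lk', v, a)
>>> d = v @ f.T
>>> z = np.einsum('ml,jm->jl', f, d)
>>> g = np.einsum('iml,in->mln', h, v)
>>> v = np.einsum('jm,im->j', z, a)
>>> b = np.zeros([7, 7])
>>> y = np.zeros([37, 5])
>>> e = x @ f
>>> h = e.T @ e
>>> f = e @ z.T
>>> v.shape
(5,)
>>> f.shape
(37, 5)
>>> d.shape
(5, 5)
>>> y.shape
(37, 5)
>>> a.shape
(37, 19)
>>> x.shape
(37, 5)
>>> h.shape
(19, 19)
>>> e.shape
(37, 19)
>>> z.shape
(5, 19)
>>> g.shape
(11, 7, 19)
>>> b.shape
(7, 7)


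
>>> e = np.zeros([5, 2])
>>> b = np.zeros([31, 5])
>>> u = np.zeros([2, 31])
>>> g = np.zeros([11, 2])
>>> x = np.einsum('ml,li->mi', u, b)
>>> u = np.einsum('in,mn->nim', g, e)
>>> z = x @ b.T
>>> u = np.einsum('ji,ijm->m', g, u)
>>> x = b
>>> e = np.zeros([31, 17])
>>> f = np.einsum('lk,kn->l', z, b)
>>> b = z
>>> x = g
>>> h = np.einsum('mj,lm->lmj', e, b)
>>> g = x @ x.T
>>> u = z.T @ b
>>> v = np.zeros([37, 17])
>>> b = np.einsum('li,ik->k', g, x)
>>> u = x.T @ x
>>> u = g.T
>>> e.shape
(31, 17)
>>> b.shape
(2,)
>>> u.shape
(11, 11)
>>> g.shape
(11, 11)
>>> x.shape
(11, 2)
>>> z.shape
(2, 31)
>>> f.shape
(2,)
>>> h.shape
(2, 31, 17)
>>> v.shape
(37, 17)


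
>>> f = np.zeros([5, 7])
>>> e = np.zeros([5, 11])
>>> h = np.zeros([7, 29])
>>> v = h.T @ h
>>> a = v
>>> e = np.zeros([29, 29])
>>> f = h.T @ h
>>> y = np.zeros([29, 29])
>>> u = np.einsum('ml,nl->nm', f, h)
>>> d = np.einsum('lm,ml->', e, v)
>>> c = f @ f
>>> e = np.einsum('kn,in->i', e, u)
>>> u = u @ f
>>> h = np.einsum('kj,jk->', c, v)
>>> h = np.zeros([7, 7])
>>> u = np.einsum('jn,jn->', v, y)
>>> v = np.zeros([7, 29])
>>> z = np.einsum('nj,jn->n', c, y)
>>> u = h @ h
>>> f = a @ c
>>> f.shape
(29, 29)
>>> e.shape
(7,)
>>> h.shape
(7, 7)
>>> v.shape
(7, 29)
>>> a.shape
(29, 29)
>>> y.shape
(29, 29)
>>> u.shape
(7, 7)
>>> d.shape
()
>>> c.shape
(29, 29)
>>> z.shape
(29,)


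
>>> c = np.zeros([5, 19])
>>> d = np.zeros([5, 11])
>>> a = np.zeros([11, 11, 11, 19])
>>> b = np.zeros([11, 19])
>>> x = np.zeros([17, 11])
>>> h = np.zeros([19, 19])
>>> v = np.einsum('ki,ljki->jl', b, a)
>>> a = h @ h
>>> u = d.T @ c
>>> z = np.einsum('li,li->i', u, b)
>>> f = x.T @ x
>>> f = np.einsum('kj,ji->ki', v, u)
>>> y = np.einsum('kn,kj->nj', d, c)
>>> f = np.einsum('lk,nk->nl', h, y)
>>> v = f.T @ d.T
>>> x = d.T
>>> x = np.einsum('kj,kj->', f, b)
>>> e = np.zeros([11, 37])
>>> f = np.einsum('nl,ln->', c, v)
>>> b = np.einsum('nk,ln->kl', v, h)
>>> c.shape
(5, 19)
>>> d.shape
(5, 11)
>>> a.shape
(19, 19)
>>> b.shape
(5, 19)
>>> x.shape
()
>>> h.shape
(19, 19)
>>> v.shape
(19, 5)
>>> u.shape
(11, 19)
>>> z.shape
(19,)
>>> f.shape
()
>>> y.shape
(11, 19)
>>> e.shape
(11, 37)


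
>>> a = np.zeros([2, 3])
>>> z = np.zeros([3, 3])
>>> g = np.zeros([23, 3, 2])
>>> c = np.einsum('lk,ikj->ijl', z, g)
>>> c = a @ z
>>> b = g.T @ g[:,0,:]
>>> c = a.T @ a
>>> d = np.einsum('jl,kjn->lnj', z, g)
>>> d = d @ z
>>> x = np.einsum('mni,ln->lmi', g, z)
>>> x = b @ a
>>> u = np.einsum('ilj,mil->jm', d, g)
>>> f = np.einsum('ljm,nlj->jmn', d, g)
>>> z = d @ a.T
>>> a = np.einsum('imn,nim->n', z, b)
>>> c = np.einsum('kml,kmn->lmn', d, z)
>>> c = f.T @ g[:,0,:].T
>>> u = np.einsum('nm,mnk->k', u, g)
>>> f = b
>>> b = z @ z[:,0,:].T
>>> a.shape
(2,)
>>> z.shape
(3, 2, 2)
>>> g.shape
(23, 3, 2)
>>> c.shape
(23, 3, 23)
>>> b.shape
(3, 2, 3)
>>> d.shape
(3, 2, 3)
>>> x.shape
(2, 3, 3)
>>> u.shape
(2,)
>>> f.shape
(2, 3, 2)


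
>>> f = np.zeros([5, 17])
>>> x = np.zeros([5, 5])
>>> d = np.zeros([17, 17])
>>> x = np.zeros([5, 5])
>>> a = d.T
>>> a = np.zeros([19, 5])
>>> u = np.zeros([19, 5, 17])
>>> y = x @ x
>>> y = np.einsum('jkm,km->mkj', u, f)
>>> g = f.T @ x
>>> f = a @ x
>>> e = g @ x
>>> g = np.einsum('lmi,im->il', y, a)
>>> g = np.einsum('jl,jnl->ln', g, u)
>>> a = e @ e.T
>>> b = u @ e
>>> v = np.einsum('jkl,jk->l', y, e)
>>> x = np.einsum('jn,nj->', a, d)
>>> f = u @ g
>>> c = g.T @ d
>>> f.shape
(19, 5, 5)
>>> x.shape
()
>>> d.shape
(17, 17)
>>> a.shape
(17, 17)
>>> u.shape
(19, 5, 17)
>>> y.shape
(17, 5, 19)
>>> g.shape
(17, 5)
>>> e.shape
(17, 5)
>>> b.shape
(19, 5, 5)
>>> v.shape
(19,)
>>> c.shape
(5, 17)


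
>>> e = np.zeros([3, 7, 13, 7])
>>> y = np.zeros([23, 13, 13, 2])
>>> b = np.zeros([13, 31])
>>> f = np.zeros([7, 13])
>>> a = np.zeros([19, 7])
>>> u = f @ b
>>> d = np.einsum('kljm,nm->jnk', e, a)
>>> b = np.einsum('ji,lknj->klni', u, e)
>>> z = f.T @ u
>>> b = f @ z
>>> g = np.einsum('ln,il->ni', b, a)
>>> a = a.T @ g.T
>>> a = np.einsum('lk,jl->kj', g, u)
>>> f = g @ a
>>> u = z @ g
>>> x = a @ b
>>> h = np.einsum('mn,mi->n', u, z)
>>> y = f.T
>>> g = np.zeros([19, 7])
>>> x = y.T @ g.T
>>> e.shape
(3, 7, 13, 7)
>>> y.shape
(7, 31)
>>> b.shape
(7, 31)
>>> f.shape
(31, 7)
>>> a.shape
(19, 7)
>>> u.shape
(13, 19)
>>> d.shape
(13, 19, 3)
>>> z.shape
(13, 31)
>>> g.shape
(19, 7)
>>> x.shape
(31, 19)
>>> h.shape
(19,)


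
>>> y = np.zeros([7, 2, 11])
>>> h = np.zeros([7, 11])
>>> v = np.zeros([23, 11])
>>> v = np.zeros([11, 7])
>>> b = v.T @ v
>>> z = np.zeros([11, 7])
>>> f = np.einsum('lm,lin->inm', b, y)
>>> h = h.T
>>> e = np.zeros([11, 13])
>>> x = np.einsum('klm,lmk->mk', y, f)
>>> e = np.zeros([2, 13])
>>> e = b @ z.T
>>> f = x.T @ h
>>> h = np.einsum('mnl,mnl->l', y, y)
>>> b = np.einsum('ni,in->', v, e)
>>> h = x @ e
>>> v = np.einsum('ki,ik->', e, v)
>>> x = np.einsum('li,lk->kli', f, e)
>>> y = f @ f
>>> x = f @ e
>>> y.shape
(7, 7)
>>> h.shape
(11, 11)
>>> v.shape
()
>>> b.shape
()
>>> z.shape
(11, 7)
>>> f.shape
(7, 7)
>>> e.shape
(7, 11)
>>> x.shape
(7, 11)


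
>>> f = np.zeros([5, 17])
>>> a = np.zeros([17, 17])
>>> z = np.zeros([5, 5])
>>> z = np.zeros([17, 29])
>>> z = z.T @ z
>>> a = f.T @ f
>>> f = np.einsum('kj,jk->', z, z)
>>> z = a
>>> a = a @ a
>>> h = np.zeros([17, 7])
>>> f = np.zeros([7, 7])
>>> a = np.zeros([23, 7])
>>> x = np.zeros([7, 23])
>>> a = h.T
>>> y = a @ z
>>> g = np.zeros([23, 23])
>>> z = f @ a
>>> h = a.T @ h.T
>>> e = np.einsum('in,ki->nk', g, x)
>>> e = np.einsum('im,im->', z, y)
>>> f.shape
(7, 7)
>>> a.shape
(7, 17)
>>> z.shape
(7, 17)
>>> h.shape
(17, 17)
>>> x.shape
(7, 23)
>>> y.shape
(7, 17)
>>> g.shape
(23, 23)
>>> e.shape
()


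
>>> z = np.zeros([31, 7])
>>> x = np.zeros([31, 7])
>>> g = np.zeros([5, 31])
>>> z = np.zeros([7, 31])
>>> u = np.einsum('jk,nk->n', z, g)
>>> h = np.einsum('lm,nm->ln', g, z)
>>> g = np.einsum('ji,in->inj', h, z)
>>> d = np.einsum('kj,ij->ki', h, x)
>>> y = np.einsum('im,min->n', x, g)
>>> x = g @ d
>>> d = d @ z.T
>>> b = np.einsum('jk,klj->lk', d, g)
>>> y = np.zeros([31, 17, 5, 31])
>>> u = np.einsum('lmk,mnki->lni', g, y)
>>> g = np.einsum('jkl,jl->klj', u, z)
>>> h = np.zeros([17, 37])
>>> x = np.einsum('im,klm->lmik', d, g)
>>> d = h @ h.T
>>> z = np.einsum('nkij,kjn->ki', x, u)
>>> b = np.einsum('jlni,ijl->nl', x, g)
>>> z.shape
(7, 5)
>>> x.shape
(31, 7, 5, 17)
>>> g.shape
(17, 31, 7)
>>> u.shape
(7, 17, 31)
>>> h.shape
(17, 37)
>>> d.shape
(17, 17)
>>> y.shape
(31, 17, 5, 31)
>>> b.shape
(5, 7)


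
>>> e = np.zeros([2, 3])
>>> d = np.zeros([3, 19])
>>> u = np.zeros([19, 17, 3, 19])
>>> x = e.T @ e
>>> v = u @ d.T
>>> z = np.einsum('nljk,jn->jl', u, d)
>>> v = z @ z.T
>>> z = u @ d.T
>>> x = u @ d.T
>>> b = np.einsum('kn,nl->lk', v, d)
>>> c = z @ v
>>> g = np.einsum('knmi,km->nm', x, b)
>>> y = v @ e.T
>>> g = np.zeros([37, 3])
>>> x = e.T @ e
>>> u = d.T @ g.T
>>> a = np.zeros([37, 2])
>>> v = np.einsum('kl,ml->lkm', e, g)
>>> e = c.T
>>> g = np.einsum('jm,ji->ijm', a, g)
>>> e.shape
(3, 3, 17, 19)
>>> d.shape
(3, 19)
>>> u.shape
(19, 37)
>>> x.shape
(3, 3)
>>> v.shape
(3, 2, 37)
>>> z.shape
(19, 17, 3, 3)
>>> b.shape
(19, 3)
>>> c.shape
(19, 17, 3, 3)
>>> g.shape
(3, 37, 2)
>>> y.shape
(3, 2)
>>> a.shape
(37, 2)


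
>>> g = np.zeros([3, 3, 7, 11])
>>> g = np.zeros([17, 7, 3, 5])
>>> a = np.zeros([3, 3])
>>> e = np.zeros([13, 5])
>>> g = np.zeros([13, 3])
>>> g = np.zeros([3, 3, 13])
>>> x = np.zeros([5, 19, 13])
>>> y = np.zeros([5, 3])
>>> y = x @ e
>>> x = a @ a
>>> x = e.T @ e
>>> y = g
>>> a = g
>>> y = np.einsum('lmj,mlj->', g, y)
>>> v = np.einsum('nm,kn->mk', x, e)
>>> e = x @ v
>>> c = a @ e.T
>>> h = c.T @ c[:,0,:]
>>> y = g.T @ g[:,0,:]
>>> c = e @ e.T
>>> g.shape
(3, 3, 13)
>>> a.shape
(3, 3, 13)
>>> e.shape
(5, 13)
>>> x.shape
(5, 5)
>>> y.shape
(13, 3, 13)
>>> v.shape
(5, 13)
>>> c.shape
(5, 5)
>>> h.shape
(5, 3, 5)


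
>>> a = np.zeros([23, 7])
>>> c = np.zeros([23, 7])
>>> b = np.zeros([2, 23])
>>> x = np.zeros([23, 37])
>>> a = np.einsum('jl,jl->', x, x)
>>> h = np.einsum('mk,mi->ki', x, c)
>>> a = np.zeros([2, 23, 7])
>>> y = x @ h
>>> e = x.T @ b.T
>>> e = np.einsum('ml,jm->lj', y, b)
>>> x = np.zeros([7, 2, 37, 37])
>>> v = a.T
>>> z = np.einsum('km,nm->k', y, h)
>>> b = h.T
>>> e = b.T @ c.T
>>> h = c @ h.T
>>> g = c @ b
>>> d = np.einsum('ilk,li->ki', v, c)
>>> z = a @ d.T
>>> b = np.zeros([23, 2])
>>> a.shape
(2, 23, 7)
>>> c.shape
(23, 7)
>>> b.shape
(23, 2)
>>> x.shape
(7, 2, 37, 37)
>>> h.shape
(23, 37)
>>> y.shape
(23, 7)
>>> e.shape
(37, 23)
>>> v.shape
(7, 23, 2)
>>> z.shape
(2, 23, 2)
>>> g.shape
(23, 37)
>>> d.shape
(2, 7)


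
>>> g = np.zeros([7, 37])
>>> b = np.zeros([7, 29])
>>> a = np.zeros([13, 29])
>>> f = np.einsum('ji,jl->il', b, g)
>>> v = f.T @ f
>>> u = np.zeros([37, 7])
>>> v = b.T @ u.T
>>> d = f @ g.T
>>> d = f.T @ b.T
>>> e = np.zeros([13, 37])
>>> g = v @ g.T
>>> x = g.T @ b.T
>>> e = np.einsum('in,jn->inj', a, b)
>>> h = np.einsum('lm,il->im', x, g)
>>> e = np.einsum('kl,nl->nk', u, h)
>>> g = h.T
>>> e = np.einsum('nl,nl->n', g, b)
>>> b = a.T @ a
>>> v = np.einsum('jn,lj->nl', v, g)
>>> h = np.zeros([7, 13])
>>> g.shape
(7, 29)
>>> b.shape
(29, 29)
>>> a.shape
(13, 29)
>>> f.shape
(29, 37)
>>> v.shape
(37, 7)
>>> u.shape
(37, 7)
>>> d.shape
(37, 7)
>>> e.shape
(7,)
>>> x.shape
(7, 7)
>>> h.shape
(7, 13)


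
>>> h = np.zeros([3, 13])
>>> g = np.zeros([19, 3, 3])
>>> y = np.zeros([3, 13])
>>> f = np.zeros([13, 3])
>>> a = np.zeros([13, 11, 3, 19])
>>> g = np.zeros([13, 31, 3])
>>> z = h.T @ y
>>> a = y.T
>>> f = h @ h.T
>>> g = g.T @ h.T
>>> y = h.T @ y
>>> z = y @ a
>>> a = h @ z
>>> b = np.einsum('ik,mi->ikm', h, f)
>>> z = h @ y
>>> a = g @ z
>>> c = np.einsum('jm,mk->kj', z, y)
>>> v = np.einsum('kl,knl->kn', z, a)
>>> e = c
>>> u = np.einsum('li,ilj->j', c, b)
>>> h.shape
(3, 13)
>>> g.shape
(3, 31, 3)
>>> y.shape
(13, 13)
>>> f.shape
(3, 3)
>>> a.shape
(3, 31, 13)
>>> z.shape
(3, 13)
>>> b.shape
(3, 13, 3)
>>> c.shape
(13, 3)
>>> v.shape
(3, 31)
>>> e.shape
(13, 3)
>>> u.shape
(3,)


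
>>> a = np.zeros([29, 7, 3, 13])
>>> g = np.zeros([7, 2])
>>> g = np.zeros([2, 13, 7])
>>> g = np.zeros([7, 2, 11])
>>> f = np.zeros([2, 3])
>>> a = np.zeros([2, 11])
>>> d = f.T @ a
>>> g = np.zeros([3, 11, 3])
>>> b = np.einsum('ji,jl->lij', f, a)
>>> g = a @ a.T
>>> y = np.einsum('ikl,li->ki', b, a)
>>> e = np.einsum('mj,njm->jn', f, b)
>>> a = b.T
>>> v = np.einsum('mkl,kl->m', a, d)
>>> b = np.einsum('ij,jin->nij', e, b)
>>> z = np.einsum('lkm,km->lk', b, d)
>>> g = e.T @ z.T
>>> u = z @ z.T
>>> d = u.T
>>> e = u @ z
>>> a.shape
(2, 3, 11)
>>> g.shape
(11, 2)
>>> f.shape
(2, 3)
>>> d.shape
(2, 2)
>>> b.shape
(2, 3, 11)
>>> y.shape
(3, 11)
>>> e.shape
(2, 3)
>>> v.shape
(2,)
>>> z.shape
(2, 3)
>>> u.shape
(2, 2)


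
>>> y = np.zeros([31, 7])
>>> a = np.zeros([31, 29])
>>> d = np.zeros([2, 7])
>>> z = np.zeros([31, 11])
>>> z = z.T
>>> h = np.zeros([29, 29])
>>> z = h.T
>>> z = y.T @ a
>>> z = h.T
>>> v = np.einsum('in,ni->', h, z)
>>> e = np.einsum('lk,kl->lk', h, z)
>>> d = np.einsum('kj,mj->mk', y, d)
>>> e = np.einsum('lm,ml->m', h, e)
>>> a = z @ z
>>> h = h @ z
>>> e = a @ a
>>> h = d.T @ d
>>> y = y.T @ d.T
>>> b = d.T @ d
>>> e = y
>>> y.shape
(7, 2)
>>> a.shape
(29, 29)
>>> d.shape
(2, 31)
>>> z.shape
(29, 29)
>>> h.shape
(31, 31)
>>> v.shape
()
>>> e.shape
(7, 2)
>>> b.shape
(31, 31)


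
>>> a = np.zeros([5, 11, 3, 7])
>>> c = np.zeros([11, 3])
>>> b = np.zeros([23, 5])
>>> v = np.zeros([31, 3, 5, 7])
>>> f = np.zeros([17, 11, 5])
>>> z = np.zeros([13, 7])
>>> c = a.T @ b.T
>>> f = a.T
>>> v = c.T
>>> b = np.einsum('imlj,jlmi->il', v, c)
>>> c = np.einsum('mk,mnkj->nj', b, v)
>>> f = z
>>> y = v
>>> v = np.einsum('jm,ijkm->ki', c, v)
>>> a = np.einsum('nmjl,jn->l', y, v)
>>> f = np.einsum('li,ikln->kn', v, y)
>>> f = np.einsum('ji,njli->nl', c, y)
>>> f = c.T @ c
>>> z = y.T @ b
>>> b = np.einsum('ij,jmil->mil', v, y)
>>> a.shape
(7,)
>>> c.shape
(11, 7)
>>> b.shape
(11, 3, 7)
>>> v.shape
(3, 23)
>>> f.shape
(7, 7)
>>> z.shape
(7, 3, 11, 3)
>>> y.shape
(23, 11, 3, 7)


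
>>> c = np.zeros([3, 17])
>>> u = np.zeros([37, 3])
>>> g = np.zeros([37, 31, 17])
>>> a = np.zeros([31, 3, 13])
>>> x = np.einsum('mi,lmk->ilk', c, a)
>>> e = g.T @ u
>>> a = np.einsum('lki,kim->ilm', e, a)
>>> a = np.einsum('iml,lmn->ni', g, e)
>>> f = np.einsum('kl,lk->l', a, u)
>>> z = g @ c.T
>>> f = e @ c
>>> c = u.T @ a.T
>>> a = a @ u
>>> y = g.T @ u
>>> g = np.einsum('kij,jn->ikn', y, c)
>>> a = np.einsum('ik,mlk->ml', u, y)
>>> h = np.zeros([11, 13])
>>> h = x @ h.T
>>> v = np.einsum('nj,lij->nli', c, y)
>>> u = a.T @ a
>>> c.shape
(3, 3)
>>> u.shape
(31, 31)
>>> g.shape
(31, 17, 3)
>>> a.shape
(17, 31)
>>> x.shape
(17, 31, 13)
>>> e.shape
(17, 31, 3)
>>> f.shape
(17, 31, 17)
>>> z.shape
(37, 31, 3)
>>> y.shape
(17, 31, 3)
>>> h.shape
(17, 31, 11)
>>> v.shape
(3, 17, 31)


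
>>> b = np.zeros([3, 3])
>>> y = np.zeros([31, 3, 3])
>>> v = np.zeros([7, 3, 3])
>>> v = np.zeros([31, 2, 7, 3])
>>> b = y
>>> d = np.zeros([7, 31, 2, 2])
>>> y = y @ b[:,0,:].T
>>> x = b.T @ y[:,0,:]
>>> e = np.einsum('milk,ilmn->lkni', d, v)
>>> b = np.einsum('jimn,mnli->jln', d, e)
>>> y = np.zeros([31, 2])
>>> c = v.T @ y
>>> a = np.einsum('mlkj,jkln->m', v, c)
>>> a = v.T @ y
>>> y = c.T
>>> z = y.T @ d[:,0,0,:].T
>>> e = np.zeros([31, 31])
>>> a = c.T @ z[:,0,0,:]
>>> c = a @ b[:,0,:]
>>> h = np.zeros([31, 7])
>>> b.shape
(7, 3, 2)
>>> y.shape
(2, 2, 7, 3)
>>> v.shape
(31, 2, 7, 3)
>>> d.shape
(7, 31, 2, 2)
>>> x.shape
(3, 3, 31)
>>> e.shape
(31, 31)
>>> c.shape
(2, 2, 7, 2)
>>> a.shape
(2, 2, 7, 7)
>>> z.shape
(3, 7, 2, 7)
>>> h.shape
(31, 7)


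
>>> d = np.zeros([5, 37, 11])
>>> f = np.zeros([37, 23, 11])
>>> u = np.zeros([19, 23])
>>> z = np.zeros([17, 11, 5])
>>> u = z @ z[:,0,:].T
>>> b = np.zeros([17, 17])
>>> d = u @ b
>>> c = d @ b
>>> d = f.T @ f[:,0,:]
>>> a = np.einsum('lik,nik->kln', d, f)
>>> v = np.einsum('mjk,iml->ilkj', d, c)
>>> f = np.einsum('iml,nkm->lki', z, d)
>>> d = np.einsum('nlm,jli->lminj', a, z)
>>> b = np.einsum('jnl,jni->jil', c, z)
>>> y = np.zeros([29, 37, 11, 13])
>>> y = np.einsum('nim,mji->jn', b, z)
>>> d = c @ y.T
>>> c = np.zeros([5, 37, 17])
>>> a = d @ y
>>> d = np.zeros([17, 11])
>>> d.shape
(17, 11)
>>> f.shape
(5, 23, 17)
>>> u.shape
(17, 11, 17)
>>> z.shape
(17, 11, 5)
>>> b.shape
(17, 5, 17)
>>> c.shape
(5, 37, 17)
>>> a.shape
(17, 11, 17)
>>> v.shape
(17, 17, 11, 23)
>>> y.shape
(11, 17)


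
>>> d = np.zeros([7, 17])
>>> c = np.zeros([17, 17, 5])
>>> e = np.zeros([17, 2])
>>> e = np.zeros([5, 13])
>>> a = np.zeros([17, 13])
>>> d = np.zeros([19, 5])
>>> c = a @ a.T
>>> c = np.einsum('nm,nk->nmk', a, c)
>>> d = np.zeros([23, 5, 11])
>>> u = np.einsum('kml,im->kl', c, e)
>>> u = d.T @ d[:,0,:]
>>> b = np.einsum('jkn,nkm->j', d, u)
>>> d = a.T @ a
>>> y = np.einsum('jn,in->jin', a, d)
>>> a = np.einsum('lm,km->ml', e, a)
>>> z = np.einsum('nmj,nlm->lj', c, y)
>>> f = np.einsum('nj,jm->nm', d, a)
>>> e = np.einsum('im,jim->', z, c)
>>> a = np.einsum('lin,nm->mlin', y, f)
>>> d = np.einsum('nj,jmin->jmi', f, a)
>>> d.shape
(5, 17, 13)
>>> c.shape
(17, 13, 17)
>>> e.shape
()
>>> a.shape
(5, 17, 13, 13)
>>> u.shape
(11, 5, 11)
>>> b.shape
(23,)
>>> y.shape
(17, 13, 13)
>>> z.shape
(13, 17)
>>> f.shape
(13, 5)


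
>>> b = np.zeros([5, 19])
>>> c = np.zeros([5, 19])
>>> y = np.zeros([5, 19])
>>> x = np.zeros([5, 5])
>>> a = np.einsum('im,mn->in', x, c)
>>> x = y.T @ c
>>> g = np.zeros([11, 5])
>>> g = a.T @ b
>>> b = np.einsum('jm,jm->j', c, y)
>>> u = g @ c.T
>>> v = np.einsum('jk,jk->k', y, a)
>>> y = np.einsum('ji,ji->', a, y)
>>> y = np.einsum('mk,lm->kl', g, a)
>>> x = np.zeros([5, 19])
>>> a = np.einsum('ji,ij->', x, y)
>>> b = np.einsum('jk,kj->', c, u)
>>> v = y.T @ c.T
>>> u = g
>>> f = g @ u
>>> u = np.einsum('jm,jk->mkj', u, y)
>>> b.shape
()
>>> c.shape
(5, 19)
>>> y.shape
(19, 5)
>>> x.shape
(5, 19)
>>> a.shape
()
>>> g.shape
(19, 19)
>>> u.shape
(19, 5, 19)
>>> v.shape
(5, 5)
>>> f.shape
(19, 19)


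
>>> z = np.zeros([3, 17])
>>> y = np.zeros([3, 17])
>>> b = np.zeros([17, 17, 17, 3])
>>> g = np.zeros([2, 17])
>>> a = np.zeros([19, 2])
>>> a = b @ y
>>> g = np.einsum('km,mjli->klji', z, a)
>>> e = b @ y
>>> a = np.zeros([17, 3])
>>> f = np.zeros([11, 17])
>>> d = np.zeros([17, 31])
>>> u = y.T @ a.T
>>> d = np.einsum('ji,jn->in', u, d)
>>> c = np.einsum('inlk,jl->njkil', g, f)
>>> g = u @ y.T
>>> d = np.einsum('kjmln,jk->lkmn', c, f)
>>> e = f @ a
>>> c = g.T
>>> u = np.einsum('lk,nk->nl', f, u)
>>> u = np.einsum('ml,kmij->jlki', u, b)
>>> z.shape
(3, 17)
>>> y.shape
(3, 17)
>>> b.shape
(17, 17, 17, 3)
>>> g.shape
(17, 3)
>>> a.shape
(17, 3)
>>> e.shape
(11, 3)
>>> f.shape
(11, 17)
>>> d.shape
(3, 17, 17, 17)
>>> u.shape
(3, 11, 17, 17)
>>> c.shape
(3, 17)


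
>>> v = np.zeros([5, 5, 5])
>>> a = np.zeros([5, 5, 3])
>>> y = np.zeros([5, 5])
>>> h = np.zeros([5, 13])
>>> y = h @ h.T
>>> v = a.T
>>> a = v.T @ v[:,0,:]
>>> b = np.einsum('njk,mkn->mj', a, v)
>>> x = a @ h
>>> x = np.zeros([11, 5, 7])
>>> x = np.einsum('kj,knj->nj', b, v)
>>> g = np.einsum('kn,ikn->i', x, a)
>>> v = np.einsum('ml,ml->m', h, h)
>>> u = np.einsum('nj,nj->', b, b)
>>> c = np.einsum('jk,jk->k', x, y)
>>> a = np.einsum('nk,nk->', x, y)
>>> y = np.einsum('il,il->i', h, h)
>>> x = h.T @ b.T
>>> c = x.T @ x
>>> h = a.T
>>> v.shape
(5,)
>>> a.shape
()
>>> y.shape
(5,)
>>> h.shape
()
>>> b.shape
(3, 5)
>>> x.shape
(13, 3)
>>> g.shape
(5,)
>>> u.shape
()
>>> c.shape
(3, 3)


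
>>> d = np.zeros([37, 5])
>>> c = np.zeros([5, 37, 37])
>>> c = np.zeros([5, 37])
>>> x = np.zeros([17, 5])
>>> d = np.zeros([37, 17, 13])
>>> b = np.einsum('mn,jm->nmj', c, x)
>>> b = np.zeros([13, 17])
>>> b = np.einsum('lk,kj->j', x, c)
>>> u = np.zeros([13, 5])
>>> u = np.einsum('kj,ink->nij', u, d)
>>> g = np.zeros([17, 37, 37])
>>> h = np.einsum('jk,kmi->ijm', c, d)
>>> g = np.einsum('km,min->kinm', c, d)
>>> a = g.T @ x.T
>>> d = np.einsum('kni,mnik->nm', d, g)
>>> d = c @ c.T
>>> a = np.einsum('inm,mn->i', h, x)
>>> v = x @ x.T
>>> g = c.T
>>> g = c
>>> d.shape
(5, 5)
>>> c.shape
(5, 37)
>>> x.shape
(17, 5)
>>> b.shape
(37,)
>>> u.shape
(17, 37, 5)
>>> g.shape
(5, 37)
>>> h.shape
(13, 5, 17)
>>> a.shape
(13,)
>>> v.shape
(17, 17)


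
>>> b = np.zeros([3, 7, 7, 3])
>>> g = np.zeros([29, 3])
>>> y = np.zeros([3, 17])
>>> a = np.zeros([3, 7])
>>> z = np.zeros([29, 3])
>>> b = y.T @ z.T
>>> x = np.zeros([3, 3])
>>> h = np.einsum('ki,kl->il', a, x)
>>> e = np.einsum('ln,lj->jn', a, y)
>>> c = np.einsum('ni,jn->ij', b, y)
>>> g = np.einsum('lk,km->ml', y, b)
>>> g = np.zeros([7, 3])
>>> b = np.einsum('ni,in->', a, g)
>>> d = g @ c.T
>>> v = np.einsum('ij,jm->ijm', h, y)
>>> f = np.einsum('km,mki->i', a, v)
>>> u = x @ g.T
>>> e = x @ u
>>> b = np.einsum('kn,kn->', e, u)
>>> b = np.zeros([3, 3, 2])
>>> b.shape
(3, 3, 2)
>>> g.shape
(7, 3)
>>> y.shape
(3, 17)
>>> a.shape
(3, 7)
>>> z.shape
(29, 3)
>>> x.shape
(3, 3)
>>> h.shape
(7, 3)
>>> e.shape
(3, 7)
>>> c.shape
(29, 3)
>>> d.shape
(7, 29)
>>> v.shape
(7, 3, 17)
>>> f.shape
(17,)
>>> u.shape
(3, 7)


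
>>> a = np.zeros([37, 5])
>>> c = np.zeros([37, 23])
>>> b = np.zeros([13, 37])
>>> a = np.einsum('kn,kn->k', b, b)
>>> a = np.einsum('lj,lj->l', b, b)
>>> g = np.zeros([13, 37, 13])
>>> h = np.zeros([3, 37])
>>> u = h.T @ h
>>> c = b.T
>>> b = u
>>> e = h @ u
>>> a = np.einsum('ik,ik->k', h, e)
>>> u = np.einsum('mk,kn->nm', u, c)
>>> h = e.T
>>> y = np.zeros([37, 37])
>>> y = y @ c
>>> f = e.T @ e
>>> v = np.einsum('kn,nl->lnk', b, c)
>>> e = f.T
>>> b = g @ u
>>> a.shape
(37,)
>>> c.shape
(37, 13)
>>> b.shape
(13, 37, 37)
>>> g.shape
(13, 37, 13)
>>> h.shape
(37, 3)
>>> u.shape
(13, 37)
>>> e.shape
(37, 37)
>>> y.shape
(37, 13)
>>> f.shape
(37, 37)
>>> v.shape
(13, 37, 37)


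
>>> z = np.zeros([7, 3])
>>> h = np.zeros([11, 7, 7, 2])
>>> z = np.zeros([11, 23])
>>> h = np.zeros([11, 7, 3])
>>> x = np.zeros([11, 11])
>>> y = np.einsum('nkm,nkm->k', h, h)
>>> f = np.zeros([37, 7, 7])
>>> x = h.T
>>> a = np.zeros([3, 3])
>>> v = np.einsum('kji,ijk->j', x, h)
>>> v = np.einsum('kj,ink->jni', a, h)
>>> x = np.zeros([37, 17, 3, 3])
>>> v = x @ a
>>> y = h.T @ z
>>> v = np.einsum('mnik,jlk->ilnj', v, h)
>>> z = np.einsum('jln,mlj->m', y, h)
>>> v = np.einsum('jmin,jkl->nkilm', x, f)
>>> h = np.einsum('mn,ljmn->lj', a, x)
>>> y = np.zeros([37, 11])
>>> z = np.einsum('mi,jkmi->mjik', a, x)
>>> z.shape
(3, 37, 3, 17)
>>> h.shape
(37, 17)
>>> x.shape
(37, 17, 3, 3)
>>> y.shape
(37, 11)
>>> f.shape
(37, 7, 7)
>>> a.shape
(3, 3)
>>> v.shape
(3, 7, 3, 7, 17)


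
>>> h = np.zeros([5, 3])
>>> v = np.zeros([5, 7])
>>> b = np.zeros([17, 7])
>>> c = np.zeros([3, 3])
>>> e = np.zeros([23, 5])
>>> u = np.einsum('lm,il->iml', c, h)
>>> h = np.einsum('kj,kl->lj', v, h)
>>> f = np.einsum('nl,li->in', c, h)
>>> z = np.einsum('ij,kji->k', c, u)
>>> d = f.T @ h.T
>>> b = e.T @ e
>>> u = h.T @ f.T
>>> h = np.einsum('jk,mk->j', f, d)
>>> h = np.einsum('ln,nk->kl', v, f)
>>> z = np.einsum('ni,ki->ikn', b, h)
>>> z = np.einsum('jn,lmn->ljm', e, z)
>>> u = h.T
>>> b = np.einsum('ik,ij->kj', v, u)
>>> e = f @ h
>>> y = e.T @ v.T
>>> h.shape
(3, 5)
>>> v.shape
(5, 7)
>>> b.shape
(7, 3)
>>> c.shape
(3, 3)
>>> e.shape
(7, 5)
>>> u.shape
(5, 3)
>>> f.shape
(7, 3)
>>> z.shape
(5, 23, 3)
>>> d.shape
(3, 3)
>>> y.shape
(5, 5)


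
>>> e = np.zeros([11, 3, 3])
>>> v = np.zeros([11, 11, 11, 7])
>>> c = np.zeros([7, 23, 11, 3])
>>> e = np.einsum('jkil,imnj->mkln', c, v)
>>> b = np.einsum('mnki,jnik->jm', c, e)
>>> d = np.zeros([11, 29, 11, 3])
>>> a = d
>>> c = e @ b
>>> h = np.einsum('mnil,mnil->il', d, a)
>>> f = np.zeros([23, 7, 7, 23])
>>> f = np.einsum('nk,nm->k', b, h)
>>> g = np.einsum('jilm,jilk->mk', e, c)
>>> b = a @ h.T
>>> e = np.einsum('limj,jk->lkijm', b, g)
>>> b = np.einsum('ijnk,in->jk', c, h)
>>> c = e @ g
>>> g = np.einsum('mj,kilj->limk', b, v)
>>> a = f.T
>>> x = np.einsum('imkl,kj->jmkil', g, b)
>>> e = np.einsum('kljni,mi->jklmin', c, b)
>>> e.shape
(29, 11, 7, 23, 7, 11)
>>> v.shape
(11, 11, 11, 7)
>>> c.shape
(11, 7, 29, 11, 7)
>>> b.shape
(23, 7)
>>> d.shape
(11, 29, 11, 3)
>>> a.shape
(7,)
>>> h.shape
(11, 3)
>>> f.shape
(7,)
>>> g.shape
(11, 11, 23, 11)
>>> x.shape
(7, 11, 23, 11, 11)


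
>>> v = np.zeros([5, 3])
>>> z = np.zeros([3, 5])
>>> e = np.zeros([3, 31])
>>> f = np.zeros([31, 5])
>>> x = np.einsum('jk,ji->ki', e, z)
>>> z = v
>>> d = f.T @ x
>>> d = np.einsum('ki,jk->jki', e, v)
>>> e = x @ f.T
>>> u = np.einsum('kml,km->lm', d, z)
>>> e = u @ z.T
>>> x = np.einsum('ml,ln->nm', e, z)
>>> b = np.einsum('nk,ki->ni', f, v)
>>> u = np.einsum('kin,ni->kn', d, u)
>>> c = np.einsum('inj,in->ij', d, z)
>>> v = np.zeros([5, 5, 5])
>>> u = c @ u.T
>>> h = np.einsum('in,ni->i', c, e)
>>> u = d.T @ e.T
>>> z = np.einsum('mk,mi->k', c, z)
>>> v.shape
(5, 5, 5)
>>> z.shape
(31,)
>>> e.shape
(31, 5)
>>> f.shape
(31, 5)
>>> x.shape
(3, 31)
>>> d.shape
(5, 3, 31)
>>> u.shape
(31, 3, 31)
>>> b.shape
(31, 3)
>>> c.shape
(5, 31)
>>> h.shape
(5,)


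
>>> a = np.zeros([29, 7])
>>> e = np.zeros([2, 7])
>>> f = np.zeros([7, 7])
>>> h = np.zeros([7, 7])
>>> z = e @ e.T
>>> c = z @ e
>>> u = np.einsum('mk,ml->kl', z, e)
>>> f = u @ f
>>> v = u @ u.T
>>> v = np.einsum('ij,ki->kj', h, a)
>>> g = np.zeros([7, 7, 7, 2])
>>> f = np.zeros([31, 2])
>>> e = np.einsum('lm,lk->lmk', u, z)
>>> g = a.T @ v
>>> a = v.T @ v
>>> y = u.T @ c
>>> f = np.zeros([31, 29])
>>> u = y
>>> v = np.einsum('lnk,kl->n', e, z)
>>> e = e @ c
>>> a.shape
(7, 7)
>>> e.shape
(2, 7, 7)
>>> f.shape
(31, 29)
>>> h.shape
(7, 7)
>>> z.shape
(2, 2)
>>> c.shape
(2, 7)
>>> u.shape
(7, 7)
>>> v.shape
(7,)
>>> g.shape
(7, 7)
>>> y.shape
(7, 7)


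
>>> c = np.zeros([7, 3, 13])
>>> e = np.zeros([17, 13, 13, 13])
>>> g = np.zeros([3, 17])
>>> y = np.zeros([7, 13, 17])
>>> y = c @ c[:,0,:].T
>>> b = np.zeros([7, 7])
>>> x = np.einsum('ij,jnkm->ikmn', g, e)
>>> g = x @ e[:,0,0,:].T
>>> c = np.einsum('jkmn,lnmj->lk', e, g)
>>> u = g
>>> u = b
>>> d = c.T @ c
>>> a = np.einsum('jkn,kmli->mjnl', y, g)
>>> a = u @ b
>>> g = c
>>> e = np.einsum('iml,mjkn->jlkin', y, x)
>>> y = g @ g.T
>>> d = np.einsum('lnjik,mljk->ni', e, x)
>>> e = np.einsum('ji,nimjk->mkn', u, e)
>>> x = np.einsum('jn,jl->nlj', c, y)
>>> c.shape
(3, 13)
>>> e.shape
(13, 13, 13)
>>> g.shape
(3, 13)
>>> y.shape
(3, 3)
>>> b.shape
(7, 7)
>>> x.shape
(13, 3, 3)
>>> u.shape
(7, 7)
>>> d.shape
(7, 7)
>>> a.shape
(7, 7)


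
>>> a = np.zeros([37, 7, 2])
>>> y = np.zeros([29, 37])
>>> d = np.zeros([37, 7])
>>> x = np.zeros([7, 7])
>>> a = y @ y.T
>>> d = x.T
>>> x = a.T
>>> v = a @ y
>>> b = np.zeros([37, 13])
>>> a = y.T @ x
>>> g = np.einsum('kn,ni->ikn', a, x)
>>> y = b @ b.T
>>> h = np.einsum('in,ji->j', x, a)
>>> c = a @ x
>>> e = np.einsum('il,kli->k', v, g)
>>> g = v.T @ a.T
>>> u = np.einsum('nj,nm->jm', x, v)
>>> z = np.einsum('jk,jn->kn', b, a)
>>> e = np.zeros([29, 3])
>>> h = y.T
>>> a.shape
(37, 29)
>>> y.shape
(37, 37)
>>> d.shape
(7, 7)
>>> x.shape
(29, 29)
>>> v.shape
(29, 37)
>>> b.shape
(37, 13)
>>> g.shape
(37, 37)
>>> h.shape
(37, 37)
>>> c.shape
(37, 29)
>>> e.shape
(29, 3)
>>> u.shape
(29, 37)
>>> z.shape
(13, 29)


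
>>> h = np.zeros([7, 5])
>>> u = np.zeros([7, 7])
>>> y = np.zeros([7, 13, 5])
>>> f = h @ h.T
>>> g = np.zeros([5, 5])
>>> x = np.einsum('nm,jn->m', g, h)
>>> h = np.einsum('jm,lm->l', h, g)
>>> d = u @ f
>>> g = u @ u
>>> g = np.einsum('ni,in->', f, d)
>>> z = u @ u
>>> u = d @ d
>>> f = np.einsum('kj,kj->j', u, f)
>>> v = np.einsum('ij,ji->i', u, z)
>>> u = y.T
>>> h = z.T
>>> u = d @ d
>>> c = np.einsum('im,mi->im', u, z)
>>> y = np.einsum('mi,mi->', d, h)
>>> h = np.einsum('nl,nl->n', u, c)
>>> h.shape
(7,)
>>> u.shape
(7, 7)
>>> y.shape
()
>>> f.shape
(7,)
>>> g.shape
()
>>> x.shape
(5,)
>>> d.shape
(7, 7)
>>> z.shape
(7, 7)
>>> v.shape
(7,)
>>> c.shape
(7, 7)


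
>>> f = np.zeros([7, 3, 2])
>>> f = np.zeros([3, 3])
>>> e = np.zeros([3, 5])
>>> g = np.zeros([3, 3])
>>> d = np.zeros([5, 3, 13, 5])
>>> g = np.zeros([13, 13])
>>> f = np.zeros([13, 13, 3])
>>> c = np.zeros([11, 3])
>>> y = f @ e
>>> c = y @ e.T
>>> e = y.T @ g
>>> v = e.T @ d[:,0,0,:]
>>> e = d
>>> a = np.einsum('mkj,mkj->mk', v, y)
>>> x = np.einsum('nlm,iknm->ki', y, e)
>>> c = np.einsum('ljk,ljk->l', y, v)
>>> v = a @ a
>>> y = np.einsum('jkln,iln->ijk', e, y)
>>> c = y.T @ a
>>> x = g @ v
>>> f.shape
(13, 13, 3)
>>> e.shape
(5, 3, 13, 5)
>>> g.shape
(13, 13)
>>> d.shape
(5, 3, 13, 5)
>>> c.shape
(3, 5, 13)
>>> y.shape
(13, 5, 3)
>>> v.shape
(13, 13)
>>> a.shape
(13, 13)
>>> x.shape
(13, 13)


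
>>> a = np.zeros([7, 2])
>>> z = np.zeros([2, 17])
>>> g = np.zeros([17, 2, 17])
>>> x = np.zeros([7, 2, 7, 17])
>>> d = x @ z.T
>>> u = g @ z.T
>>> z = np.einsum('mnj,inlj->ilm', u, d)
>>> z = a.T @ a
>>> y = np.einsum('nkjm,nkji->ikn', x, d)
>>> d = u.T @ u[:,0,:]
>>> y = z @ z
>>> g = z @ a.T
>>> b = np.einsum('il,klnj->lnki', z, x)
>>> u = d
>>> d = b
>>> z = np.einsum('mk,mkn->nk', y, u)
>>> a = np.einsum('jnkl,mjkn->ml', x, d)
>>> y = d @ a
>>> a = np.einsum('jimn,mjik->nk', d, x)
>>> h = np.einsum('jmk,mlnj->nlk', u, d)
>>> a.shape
(2, 17)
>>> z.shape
(2, 2)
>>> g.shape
(2, 7)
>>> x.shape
(7, 2, 7, 17)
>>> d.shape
(2, 7, 7, 2)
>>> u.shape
(2, 2, 2)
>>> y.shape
(2, 7, 7, 17)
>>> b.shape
(2, 7, 7, 2)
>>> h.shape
(7, 7, 2)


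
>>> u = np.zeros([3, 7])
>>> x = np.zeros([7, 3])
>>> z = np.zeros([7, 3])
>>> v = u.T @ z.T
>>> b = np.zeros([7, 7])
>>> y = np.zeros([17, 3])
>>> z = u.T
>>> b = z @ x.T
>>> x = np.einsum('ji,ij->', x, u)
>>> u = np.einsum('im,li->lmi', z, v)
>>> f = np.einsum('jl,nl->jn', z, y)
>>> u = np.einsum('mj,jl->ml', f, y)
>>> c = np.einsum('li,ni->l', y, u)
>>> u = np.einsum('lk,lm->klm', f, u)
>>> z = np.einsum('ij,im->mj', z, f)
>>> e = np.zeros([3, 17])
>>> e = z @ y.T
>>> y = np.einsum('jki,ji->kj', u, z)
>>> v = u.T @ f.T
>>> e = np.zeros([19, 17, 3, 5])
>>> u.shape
(17, 7, 3)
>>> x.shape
()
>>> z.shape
(17, 3)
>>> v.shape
(3, 7, 7)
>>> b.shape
(7, 7)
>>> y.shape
(7, 17)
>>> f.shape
(7, 17)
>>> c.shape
(17,)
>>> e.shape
(19, 17, 3, 5)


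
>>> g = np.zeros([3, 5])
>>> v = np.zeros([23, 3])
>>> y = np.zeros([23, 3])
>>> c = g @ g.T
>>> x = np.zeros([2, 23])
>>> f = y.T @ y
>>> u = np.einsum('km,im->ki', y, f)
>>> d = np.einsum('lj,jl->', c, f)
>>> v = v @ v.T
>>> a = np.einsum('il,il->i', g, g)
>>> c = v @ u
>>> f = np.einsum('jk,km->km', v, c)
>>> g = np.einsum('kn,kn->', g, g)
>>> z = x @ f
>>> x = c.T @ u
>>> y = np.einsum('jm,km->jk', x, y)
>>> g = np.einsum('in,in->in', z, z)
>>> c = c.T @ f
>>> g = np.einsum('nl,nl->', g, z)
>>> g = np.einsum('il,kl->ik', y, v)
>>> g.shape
(3, 23)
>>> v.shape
(23, 23)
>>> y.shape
(3, 23)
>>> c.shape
(3, 3)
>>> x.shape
(3, 3)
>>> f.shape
(23, 3)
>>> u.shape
(23, 3)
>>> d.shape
()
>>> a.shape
(3,)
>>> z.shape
(2, 3)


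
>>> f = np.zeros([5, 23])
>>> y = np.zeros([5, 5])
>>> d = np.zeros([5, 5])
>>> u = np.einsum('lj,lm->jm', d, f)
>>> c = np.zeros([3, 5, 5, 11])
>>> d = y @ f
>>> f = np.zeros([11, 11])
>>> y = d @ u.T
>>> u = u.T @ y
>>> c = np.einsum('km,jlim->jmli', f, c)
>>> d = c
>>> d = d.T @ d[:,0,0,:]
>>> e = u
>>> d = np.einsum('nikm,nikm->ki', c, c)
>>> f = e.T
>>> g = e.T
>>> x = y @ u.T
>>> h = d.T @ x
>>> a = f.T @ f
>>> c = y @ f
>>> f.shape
(5, 23)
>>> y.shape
(5, 5)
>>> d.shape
(5, 11)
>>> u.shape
(23, 5)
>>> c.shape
(5, 23)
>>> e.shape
(23, 5)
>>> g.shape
(5, 23)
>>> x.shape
(5, 23)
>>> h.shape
(11, 23)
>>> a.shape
(23, 23)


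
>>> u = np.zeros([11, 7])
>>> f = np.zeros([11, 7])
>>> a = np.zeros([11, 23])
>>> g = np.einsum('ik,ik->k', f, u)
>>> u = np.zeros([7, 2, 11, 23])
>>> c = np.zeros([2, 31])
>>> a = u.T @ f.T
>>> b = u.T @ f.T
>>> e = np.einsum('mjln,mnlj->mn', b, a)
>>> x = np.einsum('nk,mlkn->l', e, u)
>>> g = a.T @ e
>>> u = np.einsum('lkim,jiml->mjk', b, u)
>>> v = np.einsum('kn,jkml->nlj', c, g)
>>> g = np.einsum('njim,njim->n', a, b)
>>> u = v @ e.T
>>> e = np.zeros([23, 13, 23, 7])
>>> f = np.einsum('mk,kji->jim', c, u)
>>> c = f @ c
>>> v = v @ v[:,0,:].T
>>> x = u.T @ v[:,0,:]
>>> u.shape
(31, 11, 23)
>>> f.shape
(11, 23, 2)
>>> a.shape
(23, 11, 2, 11)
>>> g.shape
(23,)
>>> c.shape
(11, 23, 31)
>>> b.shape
(23, 11, 2, 11)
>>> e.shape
(23, 13, 23, 7)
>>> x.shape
(23, 11, 31)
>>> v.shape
(31, 11, 31)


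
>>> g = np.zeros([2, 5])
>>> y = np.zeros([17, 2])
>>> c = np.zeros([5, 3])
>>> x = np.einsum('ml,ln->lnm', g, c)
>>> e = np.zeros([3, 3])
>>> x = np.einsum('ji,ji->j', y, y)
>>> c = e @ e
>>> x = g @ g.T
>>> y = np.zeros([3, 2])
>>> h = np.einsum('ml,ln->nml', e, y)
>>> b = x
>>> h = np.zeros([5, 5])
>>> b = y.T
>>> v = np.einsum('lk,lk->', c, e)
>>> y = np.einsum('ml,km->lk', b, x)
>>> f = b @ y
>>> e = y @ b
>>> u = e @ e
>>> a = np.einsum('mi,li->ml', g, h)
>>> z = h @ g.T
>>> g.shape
(2, 5)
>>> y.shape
(3, 2)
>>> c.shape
(3, 3)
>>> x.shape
(2, 2)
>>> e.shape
(3, 3)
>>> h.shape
(5, 5)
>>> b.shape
(2, 3)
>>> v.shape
()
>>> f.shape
(2, 2)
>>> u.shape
(3, 3)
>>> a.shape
(2, 5)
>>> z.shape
(5, 2)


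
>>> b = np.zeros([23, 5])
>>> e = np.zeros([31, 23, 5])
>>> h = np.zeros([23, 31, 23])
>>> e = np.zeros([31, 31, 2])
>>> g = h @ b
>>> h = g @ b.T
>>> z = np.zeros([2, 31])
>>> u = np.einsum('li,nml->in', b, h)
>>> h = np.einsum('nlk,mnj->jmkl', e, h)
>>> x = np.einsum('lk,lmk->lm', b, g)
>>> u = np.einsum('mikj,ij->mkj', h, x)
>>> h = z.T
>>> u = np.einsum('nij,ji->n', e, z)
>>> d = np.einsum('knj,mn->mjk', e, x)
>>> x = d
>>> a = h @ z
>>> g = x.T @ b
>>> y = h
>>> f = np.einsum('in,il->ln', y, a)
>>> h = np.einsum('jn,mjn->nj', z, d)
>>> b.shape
(23, 5)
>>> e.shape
(31, 31, 2)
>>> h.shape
(31, 2)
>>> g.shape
(31, 2, 5)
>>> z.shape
(2, 31)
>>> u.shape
(31,)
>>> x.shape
(23, 2, 31)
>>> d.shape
(23, 2, 31)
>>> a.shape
(31, 31)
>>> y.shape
(31, 2)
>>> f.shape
(31, 2)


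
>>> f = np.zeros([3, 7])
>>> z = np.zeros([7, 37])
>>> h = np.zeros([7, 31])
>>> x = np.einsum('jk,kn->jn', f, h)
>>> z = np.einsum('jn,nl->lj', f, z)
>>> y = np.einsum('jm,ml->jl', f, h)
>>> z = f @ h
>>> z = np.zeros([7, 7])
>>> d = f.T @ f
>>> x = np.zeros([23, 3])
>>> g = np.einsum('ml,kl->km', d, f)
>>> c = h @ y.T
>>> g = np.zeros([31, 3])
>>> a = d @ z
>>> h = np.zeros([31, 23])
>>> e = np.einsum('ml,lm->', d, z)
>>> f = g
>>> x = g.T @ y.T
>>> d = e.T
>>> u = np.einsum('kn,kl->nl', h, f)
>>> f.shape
(31, 3)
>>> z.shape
(7, 7)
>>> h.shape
(31, 23)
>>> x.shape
(3, 3)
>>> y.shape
(3, 31)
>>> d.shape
()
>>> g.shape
(31, 3)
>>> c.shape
(7, 3)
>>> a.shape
(7, 7)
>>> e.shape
()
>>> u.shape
(23, 3)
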